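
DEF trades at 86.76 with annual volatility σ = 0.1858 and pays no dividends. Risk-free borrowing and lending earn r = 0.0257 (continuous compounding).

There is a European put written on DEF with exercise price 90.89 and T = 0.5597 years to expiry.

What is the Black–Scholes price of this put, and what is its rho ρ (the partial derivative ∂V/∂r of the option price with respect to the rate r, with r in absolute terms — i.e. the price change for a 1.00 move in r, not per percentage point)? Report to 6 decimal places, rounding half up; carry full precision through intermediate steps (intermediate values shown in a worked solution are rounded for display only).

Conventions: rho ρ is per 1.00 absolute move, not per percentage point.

price = 6.431408
ρ = -30.995952

σ√T = 0.1858·√0.5597 = 0.139003
d₁ = (ln(S/K) + (r+σ²/2)T) / (σ√T) = (ln(86.76/90.89) + (0.0257+0.1858²/2)·0.5597) / 0.139003 = (-0.046504 + 0.024045) / 0.139003 = -0.161573
d₂ = d₁ − σ√T = -0.161573 − 0.139003 = -0.300576
e^{−rT} = 0.985719
N(−d₁) = 0.564179,  N(−d₂) = 0.618131
Put price V = K·e^{−rT}·N(−d₂) − S·N(−d₁) = 55.379582 − 48.948174 = 6.431408
ρ = −K·T·e^{−rT}·N(−d₂) = -30.995952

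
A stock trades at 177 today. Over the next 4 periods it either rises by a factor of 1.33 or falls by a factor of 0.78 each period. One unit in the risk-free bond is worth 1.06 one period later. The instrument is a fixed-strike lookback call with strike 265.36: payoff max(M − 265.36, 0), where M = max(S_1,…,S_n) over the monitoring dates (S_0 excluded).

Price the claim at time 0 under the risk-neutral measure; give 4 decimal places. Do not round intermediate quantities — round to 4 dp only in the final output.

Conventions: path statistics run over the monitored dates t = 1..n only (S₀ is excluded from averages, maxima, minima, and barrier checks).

Under the martingale measure an up-move has probability p* = 0.5091; value the claim as the probability-weighted average of per-path payoffs, discounted 4 periods at R = 1.06.
Enumerate all 2^4 = 16 price paths (U = up ×1.33, D = down ×0.78); each path with k up-moves has probability p*^k·(1−p*)^(4−k).
DDDD: M=138.0600, payoff=0.0000, prob=0.058077
UDDD: M=235.4100, payoff=0.0000, prob=0.060228
DUDD: M=183.6198, payoff=0.0000, prob=0.060228
UUDD: M=313.0953, payoff=47.7353, prob=0.062459
DDUD: M=143.2234, payoff=0.0000, prob=0.060228
UDUD: M=244.2143, payoff=0.0000, prob=0.062459
DUUD: M=244.2143, payoff=0.0000, prob=0.062459
UUUD: M=416.4167, payoff=151.0567, prob=0.064772
DDDU: M=138.0600, payoff=0.0000, prob=0.060228
UDDU: M=235.4100, payoff=0.0000, prob=0.062459
DUDU: M=190.4872, payoff=0.0000, prob=0.062459
UUDU: M=324.8051, payoff=59.4451, prob=0.064772
DDUU: M=190.4872, payoff=0.0000, prob=0.062459
UDUU: M=324.8051, payoff=59.4451, prob=0.064772
DUUU: M=324.8051, payoff=59.4451, prob=0.064772
UUUU: M=553.8343, payoff=288.4743, prob=0.067171
Price = Σ prob·payoff / R^4 = 43.693934 / 1.262477 = 34.6097

price = 34.6097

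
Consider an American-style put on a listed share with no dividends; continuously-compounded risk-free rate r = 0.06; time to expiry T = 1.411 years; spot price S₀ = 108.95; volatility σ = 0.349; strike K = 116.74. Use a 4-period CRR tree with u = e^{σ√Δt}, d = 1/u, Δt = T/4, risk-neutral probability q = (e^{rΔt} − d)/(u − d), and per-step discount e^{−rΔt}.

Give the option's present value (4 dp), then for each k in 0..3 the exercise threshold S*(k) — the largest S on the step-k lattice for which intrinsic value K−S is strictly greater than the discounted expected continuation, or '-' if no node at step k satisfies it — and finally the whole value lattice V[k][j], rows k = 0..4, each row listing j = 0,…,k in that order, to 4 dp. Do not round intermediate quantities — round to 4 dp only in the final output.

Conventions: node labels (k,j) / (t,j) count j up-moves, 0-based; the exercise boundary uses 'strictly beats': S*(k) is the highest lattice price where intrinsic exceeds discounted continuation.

params: Δt=0.35275 u=1.23033 d=0.81279 q=0.49959 e^(-rΔt)=0.97906
t_4 payoffs: 69.1907 44.7644 7.7900 0.0000 0.0000
t_3: node(3,0) S=58.5012 payoff=58.2388 vs cont=55.7940 → 58.2388 [stop]  node(3,1) S=88.5536 payoff=28.1864 vs cont=25.7415 → 28.1864 [stop]  node(3,2) S=134.0442 payoff=0.0000 vs cont=3.8165 → 3.8165 [wait]  node(3,3) S=202.9037 payoff=0.0000 vs cont=0.0000 → 0.0000 [wait]  ⇒ S*(3)=88.5536
t_2: node(2,0) S=71.9756 payoff=44.7644 vs cont=42.3195 → 44.7644 [stop]  node(2,1) S=108.9500 payoff=7.7900 vs cont=15.6760 → 15.6760 [wait]  node(2,2) S=164.9184 payoff=0.0000 vs cont=1.8698 → 1.8698 [wait]  ⇒ S*(2)=71.9756
t_1: node(1,0) S=88.5536 payoff=28.1864 vs cont=29.5988 → 29.5988 [wait]  node(1,1) S=134.0442 payoff=0.0000 vs cont=8.5947 → 8.5947 [wait]  ⇒ S*(1)=-
t_0: node(0,0) S=108.9500 payoff=7.7900 vs cont=18.7051 → 18.7051 [wait]  ⇒ S*(0)=-

price = 18.7051
boundary = - - 71.9756 88.5536
tree:
18.7051
29.5988 8.5947
44.7644 15.6760 1.8698
58.2388 28.1864 3.8165 0.0000
69.1907 44.7644 7.7900 0.0000 0.0000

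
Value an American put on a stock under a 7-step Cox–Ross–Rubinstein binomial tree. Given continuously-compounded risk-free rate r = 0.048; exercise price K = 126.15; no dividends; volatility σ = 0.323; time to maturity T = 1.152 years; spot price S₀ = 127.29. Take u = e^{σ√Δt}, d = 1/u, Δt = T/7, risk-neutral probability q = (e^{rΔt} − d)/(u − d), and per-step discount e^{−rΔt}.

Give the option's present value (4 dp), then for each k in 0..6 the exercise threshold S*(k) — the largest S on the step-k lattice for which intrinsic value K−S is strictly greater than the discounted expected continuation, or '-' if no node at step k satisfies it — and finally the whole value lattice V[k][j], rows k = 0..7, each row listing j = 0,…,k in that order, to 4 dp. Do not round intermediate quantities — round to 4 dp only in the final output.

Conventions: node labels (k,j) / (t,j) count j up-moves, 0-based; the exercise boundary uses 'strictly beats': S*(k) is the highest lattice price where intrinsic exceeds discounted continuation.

price = 14.5345
boundary = - - - 85.9160 75.3646 85.9160 97.9446
tree:
14.5345
21.1250 8.1086
29.7114 12.7878 3.5109
40.2340 19.5552 6.1553 0.8956
50.7854 28.7607 10.5675 1.7962 0.0000
60.0410 40.2340 17.6289 3.6026 0.0000 0.0000
68.1599 50.7854 28.2054 7.2257 0.0000 0.0000 0.0000
75.2818 60.0410 40.2340 14.4926 0.0000 0.0000 0.0000 0.0000

Δt=0.16457  u=1.14001  d=0.87719  q=0.49746  discount=0.99213
step 7 (expiry): payoffs max(K−S,0) = 75.2818 60.0410 40.2340 14.4926 0.0000 0.0000 0.0000 0.0000
step 6: (k=6,j=0): S=57.9901, K−S=68.1599, hold=67.1674 ⇒ V=68.1599 exercise | (k=6,j=1): S=75.3646, K−S=50.7854, hold=49.7929 ⇒ V=50.7854 exercise | (k=6,j=2): S=97.9446, K−S=28.2054, hold=27.2128 ⇒ V=28.2054 exercise | (k=6,j=3): S=127.2900, K−S=0.0000, hold=7.2257 ⇒ V=7.2257 continue | (k=6,j=4): S=165.4276, K−S=0.0000, hold=0.0000 ⇒ V=0.0000 continue | (k=6,j=5): S=214.9916, K−S=0.0000, hold=0.0000 ⇒ V=0.0000 continue | (k=6,j=6): S=279.4055, K−S=0.0000, hold=0.0000 ⇒ V=0.0000 continue  boundary S*=97.9446
step 5: (k=5,j=0): S=66.1090, K−S=60.0410, hold=59.0484 ⇒ V=60.0410 exercise | (k=5,j=1): S=85.9160, K−S=40.2340, hold=39.2414 ⇒ V=40.2340 exercise | (k=5,j=2): S=111.6574, K−S=14.4926, hold=17.6289 ⇒ V=17.6289 continue | (k=5,j=3): S=145.1112, K−S=0.0000, hold=3.6026 ⇒ V=3.6026 continue | (k=5,j=4): S=188.5883, K−S=0.0000, hold=0.0000 ⇒ V=0.0000 continue | (k=5,j=5): S=245.0915, K−S=0.0000, hold=0.0000 ⇒ V=0.0000 continue  boundary S*=85.9160
step 4: (k=4,j=0): S=75.3646, K−S=50.7854, hold=49.7929 ⇒ V=50.7854 exercise | (k=4,j=1): S=97.9446, K−S=28.2054, hold=28.7607 ⇒ V=28.7607 continue | (k=4,j=2): S=127.2900, K−S=0.0000, hold=10.5675 ⇒ V=10.5675 continue | (k=4,j=3): S=165.4276, K−S=0.0000, hold=1.7962 ⇒ V=1.7962 continue | (k=4,j=4): S=214.9916, K−S=0.0000, hold=0.0000 ⇒ V=0.0000 continue  boundary S*=75.3646
step 3: (k=3,j=0): S=85.9160, K−S=40.2340, hold=39.5155 ⇒ V=40.2340 exercise | (k=3,j=1): S=111.6574, K−S=14.4926, hold=19.5552 ⇒ V=19.5552 continue | (k=3,j=2): S=145.1112, K−S=0.0000, hold=6.1553 ⇒ V=6.1553 continue | (k=3,j=3): S=188.5883, K−S=0.0000, hold=0.8956 ⇒ V=0.8956 continue  boundary S*=85.9160
step 2: (k=2,j=0): S=97.9446, K−S=28.2054, hold=29.7114 ⇒ V=29.7114 continue | (k=2,j=1): S=127.2900, K−S=0.0000, hold=12.7878 ⇒ V=12.7878 continue | (k=2,j=2): S=165.4276, K−S=0.0000, hold=3.5109 ⇒ V=3.5109 continue  boundary S*=-
step 1: (k=1,j=0): S=111.6574, K−S=14.4926, hold=21.1250 ⇒ V=21.1250 continue | (k=1,j=1): S=145.1112, K−S=0.0000, hold=8.1086 ⇒ V=8.1086 continue  boundary S*=-
step 0: (k=0,j=0): S=127.2900, K−S=0.0000, hold=14.5345 ⇒ V=14.5345 continue  boundary S*=-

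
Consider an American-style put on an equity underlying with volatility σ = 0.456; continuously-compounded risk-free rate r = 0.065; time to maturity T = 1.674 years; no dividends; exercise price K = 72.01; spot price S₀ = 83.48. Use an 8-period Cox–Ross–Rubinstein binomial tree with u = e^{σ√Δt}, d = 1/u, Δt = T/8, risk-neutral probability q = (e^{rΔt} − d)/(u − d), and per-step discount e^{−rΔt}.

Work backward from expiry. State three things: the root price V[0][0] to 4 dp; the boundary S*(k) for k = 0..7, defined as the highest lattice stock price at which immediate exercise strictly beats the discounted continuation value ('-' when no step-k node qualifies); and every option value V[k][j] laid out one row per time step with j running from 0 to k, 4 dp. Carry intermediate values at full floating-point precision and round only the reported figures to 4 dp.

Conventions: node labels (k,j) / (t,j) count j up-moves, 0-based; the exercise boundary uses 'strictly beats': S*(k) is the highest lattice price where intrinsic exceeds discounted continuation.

Δt=0.20925  u=1.23194  d=0.81173  q=0.48063  discount=0.98649
step 8 (expiry): payoffs max(K−S,0) = 56.2753 48.1297 35.7673 17.0051 0.0000 0.0000 0.0000 0.0000 0.0000
step 7: (k=7,j=0): S=19.3843, K−S=52.6257, hold=51.6529 ⇒ V=52.6257 exercise | (k=7,j=1): S=29.4192, K−S=42.5908, hold=41.6180 ⇒ V=42.5908 exercise | (k=7,j=2): S=44.6490, K−S=27.3610, hold=26.3882 ⇒ V=27.3610 exercise | (k=7,j=3): S=67.7629, K−S=4.2471, hold=8.7126 ⇒ V=8.7126 continue | (k=7,j=4): S=102.8425, K−S=0.0000, hold=0.0000 ⇒ V=0.0000 continue | (k=7,j=5): S=156.0822, K−S=0.0000, hold=0.0000 ⇒ V=0.0000 continue | (k=7,j=6): S=236.8831, K−S=0.0000, hold=0.0000 ⇒ V=0.0000 continue | (k=7,j=7): S=359.5132, K−S=0.0000, hold=0.0000 ⇒ V=0.0000 continue  boundary S*=44.6490
step 6: (k=6,j=0): S=23.8803, K−S=48.1297, hold=47.1569 ⇒ V=48.1297 exercise | (k=6,j=1): S=36.2427, K−S=35.7673, hold=34.7945 ⇒ V=35.7673 exercise | (k=6,j=2): S=55.0049, K−S=17.0051, hold=18.1495 ⇒ V=18.1495 continue | (k=6,j=3): S=83.4800, K−S=0.0000, hold=4.4640 ⇒ V=4.4640 continue | (k=6,j=4): S=126.6961, K−S=0.0000, hold=0.0000 ⇒ V=0.0000 continue | (k=6,j=5): S=192.2843, K−S=0.0000, hold=0.0000 ⇒ V=0.0000 continue | (k=6,j=6): S=291.8263, K−S=0.0000, hold=0.0000 ⇒ V=0.0000 continue  boundary S*=36.2427
step 5: (k=5,j=0): S=29.4192, K−S=42.5908, hold=41.6180 ⇒ V=42.5908 exercise | (k=5,j=1): S=44.6490, K−S=27.3610, hold=26.9309 ⇒ V=27.3610 exercise | (k=5,j=2): S=67.7629, K−S=4.2471, hold=11.4155 ⇒ V=11.4155 continue | (k=5,j=3): S=102.8425, K−S=0.0000, hold=2.2871 ⇒ V=2.2871 continue | (k=5,j=4): S=156.0822, K−S=0.0000, hold=0.0000 ⇒ V=0.0000 continue | (k=5,j=5): S=236.8831, K−S=0.0000, hold=0.0000 ⇒ V=0.0000 continue  boundary S*=44.6490
step 4: (k=4,j=0): S=36.2427, K−S=35.7673, hold=34.7945 ⇒ V=35.7673 exercise | (k=4,j=1): S=55.0049, K−S=17.0051, hold=19.4311 ⇒ V=19.4311 continue | (k=4,j=2): S=83.4800, K−S=0.0000, hold=6.9332 ⇒ V=6.9332 continue | (k=4,j=3): S=126.6961, K−S=0.0000, hold=1.1718 ⇒ V=1.1718 continue | (k=4,j=4): S=192.2843, K−S=0.0000, hold=0.0000 ⇒ V=0.0000 continue  boundary S*=36.2427
step 3: (k=3,j=0): S=44.6490, K−S=27.3610, hold=27.5385 ⇒ V=27.5385 continue | (k=3,j=1): S=67.7629, K−S=4.2471, hold=13.2429 ⇒ V=13.2429 continue | (k=3,j=2): S=102.8425, K−S=0.0000, hold=4.1079 ⇒ V=4.1079 continue | (k=3,j=3): S=156.0822, K−S=0.0000, hold=0.6004 ⇒ V=0.6004 continue  boundary S*=-
step 2: (k=2,j=0): S=55.0049, K−S=17.0051, hold=20.3884 ⇒ V=20.3884 continue | (k=2,j=1): S=83.4800, K−S=0.0000, hold=8.7327 ⇒ V=8.7327 continue | (k=2,j=2): S=126.6961, K−S=0.0000, hold=2.3894 ⇒ V=2.3894 continue  boundary S*=-
step 1: (k=1,j=0): S=67.7629, K−S=4.2471, hold=14.5866 ⇒ V=14.5866 continue | (k=1,j=1): S=102.8425, K−S=0.0000, hold=5.6071 ⇒ V=5.6071 continue  boundary S*=-
step 0: (k=0,j=0): S=83.4800, K−S=0.0000, hold=10.1321 ⇒ V=10.1321 continue  boundary S*=-

price = 10.1321
boundary = - - - - 36.2427 44.6490 36.2427 44.6490
tree:
10.1321
14.5866 5.6071
20.3884 8.7327 2.3894
27.5385 13.2429 4.1079 0.6004
35.7673 19.4311 6.9332 1.1718 0.0000
42.5908 27.3610 11.4155 2.2871 0.0000 0.0000
48.1297 35.7673 18.1495 4.4640 0.0000 0.0000 0.0000
52.6257 42.5908 27.3610 8.7126 0.0000 0.0000 0.0000 0.0000
56.2753 48.1297 35.7673 17.0051 0.0000 0.0000 0.0000 0.0000 0.0000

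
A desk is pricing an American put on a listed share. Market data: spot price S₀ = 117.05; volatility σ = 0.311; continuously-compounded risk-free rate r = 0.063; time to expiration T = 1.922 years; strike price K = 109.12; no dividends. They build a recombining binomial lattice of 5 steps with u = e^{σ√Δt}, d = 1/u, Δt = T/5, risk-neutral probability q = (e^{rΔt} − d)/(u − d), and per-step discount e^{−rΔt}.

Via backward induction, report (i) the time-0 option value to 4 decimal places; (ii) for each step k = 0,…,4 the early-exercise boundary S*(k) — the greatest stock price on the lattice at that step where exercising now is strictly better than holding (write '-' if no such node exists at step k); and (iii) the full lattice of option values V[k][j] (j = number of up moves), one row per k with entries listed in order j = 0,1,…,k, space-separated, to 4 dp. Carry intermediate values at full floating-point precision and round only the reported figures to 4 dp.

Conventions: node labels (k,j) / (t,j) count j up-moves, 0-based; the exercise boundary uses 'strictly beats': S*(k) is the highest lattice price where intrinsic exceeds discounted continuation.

price = 11.4488
boundary = - - 79.5958 65.6371 79.5958
tree:
11.4488
18.7251 5.1443
29.5242 9.4508 1.3355
43.4829 16.9709 2.8217 0.0000
54.9936 29.5242 5.9620 0.0000 0.0000
64.4858 43.4829 12.5970 0.0000 0.0000 0.0000

Δt=0.38440  u=1.21266  d=0.82463  q=0.51512  discount=0.97607
step 5 (expiry): payoffs max(K−S,0) = 64.4858 43.4829 12.5970 0.0000 0.0000 0.0000
step 4: (k=4,j=0): S=54.1264, K−S=54.9936, hold=52.3828 ⇒ V=54.9936 exercise | (k=4,j=1): S=79.5958, K−S=29.5242, hold=26.9134 ⇒ V=29.5242 exercise | (k=4,j=2): S=117.0500, K−S=0.0000, hold=5.9620 ⇒ V=5.9620 continue | (k=4,j=3): S=172.1285, K−S=0.0000, hold=0.0000 ⇒ V=0.0000 continue | (k=4,j=4): S=253.1244, K−S=0.0000, hold=0.0000 ⇒ V=0.0000 continue  boundary S*=79.5958
step 3: (k=3,j=0): S=65.6371, K−S=43.4829, hold=40.8721 ⇒ V=43.4829 exercise | (k=3,j=1): S=96.5230, K−S=12.5970, hold=16.9709 ⇒ V=16.9709 continue | (k=3,j=2): S=141.9424, K−S=0.0000, hold=2.8217 ⇒ V=2.8217 continue | (k=3,j=3): S=208.7341, K−S=0.0000, hold=0.0000 ⇒ V=0.0000 continue  boundary S*=65.6371
step 2: (k=2,j=0): S=79.5958, K−S=29.5242, hold=29.1125 ⇒ V=29.5242 exercise | (k=2,j=1): S=117.0500, K−S=0.0000, hold=9.4508 ⇒ V=9.4508 continue | (k=2,j=2): S=172.1285, K−S=0.0000, hold=1.3355 ⇒ V=1.3355 continue  boundary S*=79.5958
step 1: (k=1,j=0): S=96.5230, K−S=12.5970, hold=18.7251 ⇒ V=18.7251 continue | (k=1,j=1): S=141.9424, K−S=0.0000, hold=5.1443 ⇒ V=5.1443 continue  boundary S*=-
step 0: (k=0,j=0): S=117.0500, K−S=0.0000, hold=11.4488 ⇒ V=11.4488 continue  boundary S*=-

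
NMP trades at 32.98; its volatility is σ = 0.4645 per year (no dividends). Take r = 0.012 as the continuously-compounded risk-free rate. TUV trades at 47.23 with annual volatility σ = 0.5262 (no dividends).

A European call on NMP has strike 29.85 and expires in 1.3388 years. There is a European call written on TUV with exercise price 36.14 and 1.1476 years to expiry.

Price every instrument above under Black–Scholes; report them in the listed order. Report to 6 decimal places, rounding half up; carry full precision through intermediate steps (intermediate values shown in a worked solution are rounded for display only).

[NMP call K=29.85]
σ√T = 0.4645·√1.3388 = 0.537457
d₁ = (ln(S/K) + (r+σ²/2)T) / (σ√T) = (ln(32.98/29.85) + (0.012+0.4645²/2)·1.3388) / 0.537457 = (0.099716 + 0.160496) / 0.537457 = 0.484154
d₂ = d₁ − σ√T = 0.484154 − 0.537457 = -0.053303
e^{−rT} = 0.984063
N(d₁) = 0.685862,  N(d₂) = 0.478745
price = S·N(d₁) − K·e^{−rT}·N(d₂) = 22.619722 − 14.062799 = 8.556923
[TUV call K=36.14]
σ√T = 0.5262·√1.1476 = 0.563698
d₁ = (ln(S/K) + (r+σ²/2)T) / (σ√T) = (ln(47.23/36.14) + (0.012+0.5262²/2)·1.1476) / 0.563698 = (0.267629 + 0.172649) / 0.563698 = 0.781053
d₂ = d₁ − σ√T = 0.781053 − 0.563698 = 0.217356
e^{−rT} = 0.986323
N(d₁) = 0.782614,  N(d₂) = 0.586034
price = S·N(d₁) − K·e^{−rT}·N(d₂) = 36.962875 − 20.889616 = 16.073259

price(NMP call K=29.85) = 8.556923
price(TUV call K=36.14) = 16.073259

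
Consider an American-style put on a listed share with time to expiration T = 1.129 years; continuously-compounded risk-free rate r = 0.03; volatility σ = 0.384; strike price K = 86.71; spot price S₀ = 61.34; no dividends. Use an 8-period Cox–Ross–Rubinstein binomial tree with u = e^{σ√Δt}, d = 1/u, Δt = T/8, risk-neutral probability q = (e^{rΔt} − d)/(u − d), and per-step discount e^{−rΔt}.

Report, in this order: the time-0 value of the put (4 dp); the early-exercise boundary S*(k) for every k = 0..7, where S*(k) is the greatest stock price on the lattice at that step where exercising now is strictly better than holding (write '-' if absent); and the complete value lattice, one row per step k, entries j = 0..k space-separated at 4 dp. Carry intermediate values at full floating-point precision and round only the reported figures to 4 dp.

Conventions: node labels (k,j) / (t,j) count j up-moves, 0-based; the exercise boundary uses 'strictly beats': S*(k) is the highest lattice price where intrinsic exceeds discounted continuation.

price = 27.1854
boundary = - - 45.9669 53.1000 45.9669 53.1000 61.3400 70.8587
tree:
27.1854
33.7968 20.2252
40.7431 26.5304 13.5368
46.9180 33.6100 19.0545 7.6469
52.2634 40.7431 25.8684 11.8018 3.1892
56.8908 46.9180 33.6100 17.6656 5.5195 0.6794
60.8965 52.2634 40.7431 25.3700 9.4305 1.3086 0.0000
64.3641 56.8908 46.9180 33.6100 15.8513 2.5207 0.0000 0.0000
67.3659 60.8965 52.2634 40.7431 25.3700 4.8555 0.0000 0.0000 0.0000

Δt=0.14113  u=1.15518  d=0.86567  q=0.47865  discount=0.99578
step 8 (expiry): payoffs max(K−S,0) = 67.3659 60.8965 52.2634 40.7431 25.3700 4.8555 0.0000 0.0000 0.0000
step 7: (k=7,j=0): S=22.3459, K−S=64.3641, hold=63.9978 ⇒ V=64.3641 exercise | (k=7,j=1): S=29.8192, K−S=56.8908, hold=56.5244 ⇒ V=56.8908 exercise | (k=7,j=2): S=39.7920, K−S=46.9180, hold=46.5517 ⇒ V=46.9180 exercise | (k=7,j=3): S=53.1000, K−S=33.6100, hold=33.2437 ⇒ V=33.6100 exercise | (k=7,j=4): S=70.8587, K−S=15.8513, hold=15.4850 ⇒ V=15.8513 exercise | (k=7,j=5): S=94.5567, K−S=0.0000, hold=2.5207 ⇒ V=2.5207 continue | (k=7,j=6): S=126.1802, K−S=0.0000, hold=0.0000 ⇒ V=0.0000 continue | (k=7,j=7): S=168.3799, K−S=0.0000, hold=0.0000 ⇒ V=0.0000 continue  boundary S*=70.8587
step 6: (k=6,j=0): S=25.8135, K−S=60.8965, hold=60.5302 ⇒ V=60.8965 exercise | (k=6,j=1): S=34.4466, K−S=52.2634, hold=51.8971 ⇒ V=52.2634 exercise | (k=6,j=2): S=45.9669, K−S=40.7431, hold=40.3768 ⇒ V=40.7431 exercise | (k=6,j=3): S=61.3400, K−S=25.3700, hold=25.0037 ⇒ V=25.3700 exercise | (k=6,j=4): S=81.8545, K−S=4.8555, hold=9.4305 ⇒ V=9.4305 continue | (k=6,j=5): S=109.2299, K−S=0.0000, hold=1.3086 ⇒ V=1.3086 continue | (k=6,j=6): S=145.7608, K−S=0.0000, hold=0.0000 ⇒ V=0.0000 continue  boundary S*=61.3400
step 5: (k=5,j=0): S=29.8192, K−S=56.8908, hold=56.5244 ⇒ V=56.8908 exercise | (k=5,j=1): S=39.7920, K−S=46.9180, hold=46.5517 ⇒ V=46.9180 exercise | (k=5,j=2): S=53.1000, K−S=33.6100, hold=33.2437 ⇒ V=33.6100 exercise | (k=5,j=3): S=70.8587, K−S=15.8513, hold=17.6656 ⇒ V=17.6656 continue | (k=5,j=4): S=94.5567, K−S=0.0000, hold=5.5195 ⇒ V=5.5195 continue | (k=5,j=5): S=126.1802, K−S=0.0000, hold=0.6794 ⇒ V=0.6794 continue  boundary S*=53.1000
step 4: (k=4,j=0): S=34.4466, K−S=52.2634, hold=51.8971 ⇒ V=52.2634 exercise | (k=4,j=1): S=45.9669, K−S=40.7431, hold=40.3768 ⇒ V=40.7431 exercise | (k=4,j=2): S=61.3400, K−S=25.3700, hold=25.8684 ⇒ V=25.8684 continue | (k=4,j=3): S=81.8545, K−S=4.8555, hold=11.8018 ⇒ V=11.8018 continue | (k=4,j=4): S=109.2299, K−S=0.0000, hold=3.1892 ⇒ V=3.1892 continue  boundary S*=45.9669
step 3: (k=3,j=0): S=39.7920, K−S=46.9180, hold=46.5517 ⇒ V=46.9180 exercise | (k=3,j=1): S=53.1000, K−S=33.6100, hold=33.4813 ⇒ V=33.6100 exercise | (k=3,j=2): S=70.8587, K−S=15.8513, hold=19.0545 ⇒ V=19.0545 continue | (k=3,j=3): S=94.5567, K−S=0.0000, hold=7.6469 ⇒ V=7.6469 continue  boundary S*=53.1000
step 2: (k=2,j=0): S=45.9669, K−S=40.7431, hold=40.3768 ⇒ V=40.7431 exercise | (k=2,j=1): S=61.3400, K−S=25.3700, hold=26.5304 ⇒ V=26.5304 continue | (k=2,j=2): S=81.8545, K−S=4.8555, hold=13.5368 ⇒ V=13.5368 continue  boundary S*=45.9669
step 1: (k=1,j=0): S=53.1000, K−S=33.6100, hold=33.7968 ⇒ V=33.7968 continue | (k=1,j=1): S=70.8587, K−S=15.8513, hold=20.2252 ⇒ V=20.2252 continue  boundary S*=-
step 0: (k=0,j=0): S=61.3400, K−S=25.3700, hold=27.1854 ⇒ V=27.1854 continue  boundary S*=-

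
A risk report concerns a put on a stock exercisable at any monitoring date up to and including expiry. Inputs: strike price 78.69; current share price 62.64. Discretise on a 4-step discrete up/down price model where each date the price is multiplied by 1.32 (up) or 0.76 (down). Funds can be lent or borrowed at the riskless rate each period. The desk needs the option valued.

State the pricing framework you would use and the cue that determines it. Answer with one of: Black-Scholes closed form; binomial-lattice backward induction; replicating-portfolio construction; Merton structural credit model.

Key observation: the put (strike 78.69 on spot 62.64) is American-style on a 4-step discrete price model, so the early-exercise decision at every node requires stepwise backward valuation — a closed form cannot price the exercise right.

framework: binomial-lattice backward induction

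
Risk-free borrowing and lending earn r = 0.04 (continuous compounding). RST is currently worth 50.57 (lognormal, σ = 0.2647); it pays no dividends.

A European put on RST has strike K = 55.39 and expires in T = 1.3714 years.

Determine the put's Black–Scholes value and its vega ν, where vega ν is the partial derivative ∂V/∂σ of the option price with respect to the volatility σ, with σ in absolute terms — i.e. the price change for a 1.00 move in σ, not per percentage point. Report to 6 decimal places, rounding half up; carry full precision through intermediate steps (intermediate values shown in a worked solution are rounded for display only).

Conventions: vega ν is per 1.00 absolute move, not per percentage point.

σ√T = 0.2647·√1.3714 = 0.309982
d₁ = (ln(S/K) + (r+σ²/2)T) / (σ√T) = (ln(50.57/55.39) + (0.04+0.2647²/2)·1.3714) / 0.309982 = (-0.091041 + 0.102900) / 0.309982 = 0.038260
d₂ = d₁ − σ√T = 0.038260 − 0.309982 = -0.271722
e^{−rT} = 0.946621
N(−d₁) = 0.484740,  N(−d₂) = 0.607082
Put price V = K·e^{−rT}·N(−d₂) − S·N(−d₁) = 31.831358 − 24.513320 = 7.318038
φ(d₁) = (1/√(2π))·e^{−d₁²/2} = 0.398650
ν = S·φ(d₁)·√T = 23.608437

price = 7.318038
ν = 23.608437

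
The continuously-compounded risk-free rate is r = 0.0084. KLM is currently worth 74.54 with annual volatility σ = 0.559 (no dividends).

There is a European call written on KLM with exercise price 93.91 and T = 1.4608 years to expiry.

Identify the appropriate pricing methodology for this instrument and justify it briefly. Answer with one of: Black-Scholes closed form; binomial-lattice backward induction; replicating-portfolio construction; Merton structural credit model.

framework: Black-Scholes closed form

Key observation: a European-exercise option on KLM struck at 93.91 — a GBM underlying with constant parameters — admits an analytic price: the data contain no early exercise, no discrete tree, no debt structure.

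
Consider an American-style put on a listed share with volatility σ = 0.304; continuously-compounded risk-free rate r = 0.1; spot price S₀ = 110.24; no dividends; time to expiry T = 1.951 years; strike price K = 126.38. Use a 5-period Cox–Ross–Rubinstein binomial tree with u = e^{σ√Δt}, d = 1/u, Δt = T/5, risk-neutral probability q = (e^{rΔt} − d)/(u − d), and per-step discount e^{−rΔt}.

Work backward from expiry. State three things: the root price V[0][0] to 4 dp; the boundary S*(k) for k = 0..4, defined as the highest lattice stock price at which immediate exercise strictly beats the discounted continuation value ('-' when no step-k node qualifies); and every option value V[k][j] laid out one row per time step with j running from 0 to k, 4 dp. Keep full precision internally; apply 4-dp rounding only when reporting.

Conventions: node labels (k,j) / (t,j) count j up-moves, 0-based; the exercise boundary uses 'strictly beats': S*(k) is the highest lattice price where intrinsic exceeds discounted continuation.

params: Δt=0.39020 u=1.20912 d=0.82704 q=0.55681 e^(-rΔt)=0.96173
t_5 payoffs: 83.7236 64.0171 35.2066 0.0000 0.0000 0.0000
t_4: node(4,0) S=51.5769 payoff=74.8031 vs cont=69.9668 → 74.8031 [stop]  node(4,1) S=75.4045 payoff=50.9755 vs cont=46.1392 → 50.9755 [stop]  node(4,2) S=110.2400 payoff=16.1400 vs cont=15.0060 → 16.1400 [stop]  node(4,3) S=161.1689 payoff=0.0000 vs cont=0.0000 → 0.0000 [wait]  node(4,4) S=235.6261 payoff=0.0000 vs cont=0.0000 → 0.0000 [wait]  ⇒ S*(4)=110.2400
t_3: node(3,0) S=62.3629 payoff=64.0171 vs cont=59.1808 → 64.0171 [stop]  node(3,1) S=91.1734 payoff=35.2066 vs cont=30.3702 → 35.2066 [stop]  node(3,2) S=133.2939 payoff=0.0000 vs cont=6.8793 → 6.8793 [wait]  node(3,3) S=194.8733 payoff=0.0000 vs cont=0.0000 → 0.0000 [wait]  ⇒ S*(3)=91.1734
t_2: node(2,0) S=75.4045 payoff=50.9755 vs cont=46.1392 → 50.9755 [stop]  node(2,1) S=110.2400 payoff=16.1400 vs cont=18.6899 → 18.6899 [wait]  node(2,2) S=161.1689 payoff=0.0000 vs cont=2.9322 → 2.9322 [wait]  ⇒ S*(2)=75.4045
t_1: node(1,0) S=91.1734 payoff=35.2066 vs cont=31.7357 → 35.2066 [stop]  node(1,1) S=133.2939 payoff=0.0000 vs cont=9.5364 → 9.5364 [wait]  ⇒ S*(1)=91.1734
t_0: node(0,0) S=110.2400 payoff=16.1400 vs cont=20.1128 → 20.1128 [wait]  ⇒ S*(0)=-

price = 20.1128
boundary = - 91.1734 75.4045 91.1734 110.2400
tree:
20.1128
35.2066 9.5364
50.9755 18.6899 2.9322
64.0171 35.2066 6.8793 0.0000
74.8031 50.9755 16.1400 0.0000 0.0000
83.7236 64.0171 35.2066 0.0000 0.0000 0.0000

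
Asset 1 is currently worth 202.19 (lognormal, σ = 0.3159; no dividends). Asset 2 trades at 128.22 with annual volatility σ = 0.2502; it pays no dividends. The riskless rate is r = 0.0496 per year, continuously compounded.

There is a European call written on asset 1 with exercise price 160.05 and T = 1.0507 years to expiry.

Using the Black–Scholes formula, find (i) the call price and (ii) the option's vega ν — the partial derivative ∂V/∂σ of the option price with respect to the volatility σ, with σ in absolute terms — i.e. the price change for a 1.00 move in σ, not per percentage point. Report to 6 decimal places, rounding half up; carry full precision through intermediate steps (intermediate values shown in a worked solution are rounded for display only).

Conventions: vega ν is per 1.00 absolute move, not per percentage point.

σ√T = 0.3159·√1.0507 = 0.323809
d₁ = (ln(S/K) + (r+σ²/2)T) / (σ√T) = (ln(202.19/160.05) + (0.0496+0.3159²/2)·1.0507) / 0.323809 = (0.233722 + 0.104541) / 0.323809 = 1.044636
d₂ = d₁ − σ√T = 1.044636 − 0.323809 = 0.720827
e^{−rT} = 0.949220
N(d₁) = 0.851904,  N(d₂) = 0.764492
Call price V = S·N(d₁) − K·e^{−rT}·N(d₂) = 172.246527 − 116.143635 = 56.102892
φ(d₁) = (1/√(2π))·e^{−d₁²/2} = 0.231177
ν = S·φ(d₁)·√T = 47.911995

price = 56.102892
ν = 47.911995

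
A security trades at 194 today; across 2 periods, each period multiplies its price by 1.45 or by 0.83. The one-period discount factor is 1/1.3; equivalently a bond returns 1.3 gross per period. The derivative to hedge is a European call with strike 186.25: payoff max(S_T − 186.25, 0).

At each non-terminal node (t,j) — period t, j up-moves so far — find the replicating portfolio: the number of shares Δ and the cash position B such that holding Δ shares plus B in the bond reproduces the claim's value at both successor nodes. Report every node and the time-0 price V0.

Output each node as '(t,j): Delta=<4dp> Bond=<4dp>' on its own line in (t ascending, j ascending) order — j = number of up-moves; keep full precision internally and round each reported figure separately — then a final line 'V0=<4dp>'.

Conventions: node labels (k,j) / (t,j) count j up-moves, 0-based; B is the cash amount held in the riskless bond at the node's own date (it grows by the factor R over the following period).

(0,0): Delta=0.9186 Bond=-92.5953
(1,0): Delta=0.4731 Bond=-48.6353
(1,1): Delta=1.0000 Bond=-143.2692
V0=85.6148

No-arbitrage ⇒ martingale measure with p* = (R−d)/(u−d) = 0.7581.
Payoffs at expiry: V(2,0)=0.0000, V(2,1)=47.2290, V(2,2)=221.6350
  t=1,j=0: stock 161.0200 → up 233.4790 (V=47.2290), down 133.6466 (V=0.0000). Price 27.5405; hedge Δ=0.4731, bond B=-48.6353.
  t=1,j=1: stock 281.3000 → up 407.8850 (V=221.6350), down 233.4790 (V=47.2290). Price 138.0308; hedge Δ=1.0000, bond B=-143.2692.
  t=0,j=0: stock 194.0000 → up 281.3000 (V=138.0308), down 161.0200 (V=27.5405). Price 85.6148; hedge Δ=0.9186, bond B=-92.5953.
As a check, the time-0 holding Δ(0,0)·S0 + B(0,0) comes to 85.6148 — exactly V0.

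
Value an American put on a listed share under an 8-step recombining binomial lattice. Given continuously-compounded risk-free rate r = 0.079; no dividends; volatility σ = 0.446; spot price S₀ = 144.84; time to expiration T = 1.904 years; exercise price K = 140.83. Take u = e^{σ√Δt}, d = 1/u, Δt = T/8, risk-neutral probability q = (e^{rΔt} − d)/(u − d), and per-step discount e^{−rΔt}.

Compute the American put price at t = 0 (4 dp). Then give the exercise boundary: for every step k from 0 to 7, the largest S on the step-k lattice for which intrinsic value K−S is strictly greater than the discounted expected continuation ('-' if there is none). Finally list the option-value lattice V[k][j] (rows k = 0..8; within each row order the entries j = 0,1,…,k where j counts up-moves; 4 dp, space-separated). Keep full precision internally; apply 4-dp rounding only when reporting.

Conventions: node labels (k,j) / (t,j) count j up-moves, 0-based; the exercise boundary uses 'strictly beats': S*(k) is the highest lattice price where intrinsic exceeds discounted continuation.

Δt=0.23800  u=1.24307  d=0.80446  q=0.48909  discount=0.98137
step 8 (expiry): payoffs max(K−S,0) = 115.4243 101.5727 80.1690 47.0956 0.0000 0.0000 0.0000 0.0000 0.0000
step 7: (k=7,j=0): S=31.5810, K−S=109.2490, hold=106.6259 ⇒ V=109.2490 exercise | (k=7,j=1): S=48.7994, K−S=92.0306, hold=89.4074 ⇒ V=92.0306 exercise | (k=7,j=2): S=75.4057, K−S=65.4243, hold=62.8011 ⇒ V=65.4243 exercise | (k=7,j=3): S=116.5182, K−S=24.3118, hold=23.6134 ⇒ V=24.3118 exercise | (k=7,j=4): S=180.0459, K−S=0.0000, hold=0.0000 ⇒ V=0.0000 continue | (k=7,j=5): S=278.2100, K−S=0.0000, hold=0.0000 ⇒ V=0.0000 continue | (k=7,j=6): S=429.8948, K−S=0.0000, hold=0.0000 ⇒ V=0.0000 continue | (k=7,j=7): S=664.2808, K−S=0.0000, hold=0.0000 ⇒ V=0.0000 continue  boundary S*=116.5182
step 6: (k=6,j=0): S=39.2573, K−S=101.5727, hold=98.9496 ⇒ V=101.5727 exercise | (k=6,j=1): S=60.6610, K−S=80.1690, hold=77.5459 ⇒ V=80.1690 exercise | (k=6,j=2): S=93.7344, K−S=47.0956, hold=44.4724 ⇒ V=47.0956 exercise | (k=6,j=3): S=144.8400, K−S=0.0000, hold=12.1898 ⇒ V=12.1898 continue | (k=6,j=4): S=223.8092, K−S=0.0000, hold=0.0000 ⇒ V=0.0000 continue | (k=6,j=5): S=345.8338, K−S=0.0000, hold=0.0000 ⇒ V=0.0000 continue | (k=6,j=6): S=534.3883, K−S=0.0000, hold=0.0000 ⇒ V=0.0000 continue  boundary S*=93.7344
step 5: (k=5,j=0): S=48.7994, K−S=92.0306, hold=89.4074 ⇒ V=92.0306 exercise | (k=5,j=1): S=75.4057, K−S=65.4243, hold=62.8011 ⇒ V=65.4243 exercise | (k=5,j=2): S=116.5182, K−S=24.3118, hold=29.4642 ⇒ V=29.4642 continue | (k=5,j=3): S=180.0459, K−S=0.0000, hold=6.1118 ⇒ V=6.1118 continue | (k=5,j=4): S=278.2100, K−S=0.0000, hold=0.0000 ⇒ V=0.0000 continue | (k=5,j=5): S=429.8948, K−S=0.0000, hold=0.0000 ⇒ V=0.0000 continue  boundary S*=75.4057
step 4: (k=4,j=0): S=60.6610, K−S=80.1690, hold=77.5459 ⇒ V=80.1690 exercise | (k=4,j=1): S=93.7344, K−S=47.0956, hold=46.9455 ⇒ V=47.0956 exercise | (k=4,j=2): S=144.8400, K−S=0.0000, hold=17.7067 ⇒ V=17.7067 continue | (k=4,j=3): S=223.8092, K−S=0.0000, hold=3.0644 ⇒ V=3.0644 continue | (k=4,j=4): S=345.8338, K−S=0.0000, hold=0.0000 ⇒ V=0.0000 continue  boundary S*=93.7344
step 3: (k=3,j=0): S=75.4057, K−S=65.4243, hold=62.8011 ⇒ V=65.4243 exercise | (k=3,j=1): S=116.5182, K−S=24.3118, hold=32.1123 ⇒ V=32.1123 continue | (k=3,j=2): S=180.0459, K−S=0.0000, hold=10.3489 ⇒ V=10.3489 continue | (k=3,j=3): S=278.2100, K−S=0.0000, hold=1.5365 ⇒ V=1.5365 continue  boundary S*=75.4057
step 2: (k=2,j=0): S=93.7344, K−S=47.0956, hold=48.2165 ⇒ V=48.2165 continue | (k=2,j=1): S=144.8400, K−S=0.0000, hold=21.0681 ⇒ V=21.0681 continue | (k=2,j=2): S=223.8092, K−S=0.0000, hold=5.9263 ⇒ V=5.9263 continue  boundary S*=-
step 1: (k=1,j=0): S=116.5182, K−S=24.3118, hold=34.2877 ⇒ V=34.2877 continue | (k=1,j=1): S=180.0459, K−S=0.0000, hold=13.4079 ⇒ V=13.4079 continue  boundary S*=-
step 0: (k=0,j=0): S=144.8400, K−S=0.0000, hold=23.6271 ⇒ V=23.6271 continue  boundary S*=-

price = 23.6271
boundary = - - - 75.4057 93.7344 75.4057 93.7344 116.5182
tree:
23.6271
34.2877 13.4079
48.2165 21.0681 5.9263
65.4243 32.1123 10.3489 1.5365
80.1690 47.0956 17.7067 3.0644 0.0000
92.0306 65.4243 29.4642 6.1118 0.0000 0.0000
101.5727 80.1690 47.0956 12.1898 0.0000 0.0000 0.0000
109.2490 92.0306 65.4243 24.3118 0.0000 0.0000 0.0000 0.0000
115.4243 101.5727 80.1690 47.0956 0.0000 0.0000 0.0000 0.0000 0.0000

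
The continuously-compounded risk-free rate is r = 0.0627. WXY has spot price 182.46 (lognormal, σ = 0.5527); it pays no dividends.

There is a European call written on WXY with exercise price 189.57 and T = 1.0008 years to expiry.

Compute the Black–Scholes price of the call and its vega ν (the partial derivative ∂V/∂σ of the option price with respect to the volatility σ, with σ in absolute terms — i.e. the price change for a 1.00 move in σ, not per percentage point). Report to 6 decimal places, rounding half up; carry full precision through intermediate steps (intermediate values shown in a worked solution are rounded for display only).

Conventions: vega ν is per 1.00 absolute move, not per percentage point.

σ√T = 0.5527·√1.0008 = 0.552921
d₁ = (ln(S/K) + (r+σ²/2)T) / (σ√T) = (ln(182.46/189.57) + (0.0627+0.5527²/2)·1.0008) / 0.552921 = (-0.038227 + 0.215611) / 0.552921 = 0.320812
d₂ = d₁ − σ√T = 0.320812 − 0.552921 = -0.232109
e^{−rT} = 0.939178
N(d₁) = 0.625824,  N(d₂) = 0.408227
Call price V = S·N(d₁) − K·e^{−rT}·N(d₂) = 114.187757 − 72.680660 = 41.507097
φ(d₁) = (1/√(2π))·e^{−d₁²/2} = 0.378932
ν = S·φ(d₁)·√T = 69.167573

price = 41.507097
ν = 69.167573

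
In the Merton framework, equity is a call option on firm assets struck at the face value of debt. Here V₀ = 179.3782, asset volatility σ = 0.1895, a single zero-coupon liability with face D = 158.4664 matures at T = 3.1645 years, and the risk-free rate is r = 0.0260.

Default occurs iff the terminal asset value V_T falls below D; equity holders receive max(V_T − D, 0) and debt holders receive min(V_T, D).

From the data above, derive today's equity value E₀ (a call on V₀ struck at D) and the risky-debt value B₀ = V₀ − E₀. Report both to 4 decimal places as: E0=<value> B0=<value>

Work the structural quantities from V₀ = 179.3782 against face 158.4664:
d₁ = [ln(V₀/D) + (r + σ²/2)T] / (σ√T)
   = [ln(179.3782/158.4664) + (0.0260 + 0.5·0.1895²)·3.1645] / (0.1895·√3.1645)
   = [0.123954 + 0.139096] / 0.337102 = 0.780326
d₂ = d₁ − σ√T = 0.780326 − 0.337102 = 0.443224
N(d₁) = 0.782401,  N(d₂) = 0.671198,  e^(−rT) = 0.921017
E₀ = V₀·N(d₁) − D·e^(−rT)·N(d₂)
   = 179.3782·0.782401 − 158.4664·0.921017·0.671198 = 42.384096
B₀ = V₀ − E₀ = 179.3782 − 42.384096 = 136.994104

E0=42.3841 B0=136.9941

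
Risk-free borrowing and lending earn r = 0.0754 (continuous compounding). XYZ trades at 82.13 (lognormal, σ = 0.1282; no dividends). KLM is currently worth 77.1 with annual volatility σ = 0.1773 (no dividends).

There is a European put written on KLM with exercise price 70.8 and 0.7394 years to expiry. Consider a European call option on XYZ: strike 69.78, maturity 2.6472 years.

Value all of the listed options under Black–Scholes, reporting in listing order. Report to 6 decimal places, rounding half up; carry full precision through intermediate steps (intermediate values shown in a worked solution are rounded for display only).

price(KLM put K=70.8) = 1.049125
price(XYZ call K=69.78) = 25.213066

[KLM put K=70.8]
σ√T = 0.1773·√0.7394 = 0.152457
d₁ = (ln(S/K) + (r+σ²/2)T) / (σ√T) = (ln(77.1/70.8) + (0.0754+0.1773²/2)·0.7394) / 0.152457 = (0.085244 + 0.067372) / 0.152457 = 1.001045
d₂ = d₁ − σ√T = 1.001045 − 0.152457 = 0.848587
e^{−rT} = 0.945775
N(−d₁) = 0.158403,  N(−d₂) = 0.198055
price = K·e^{−rT}·N(−d₂) − S·N(−d₁) = 13.261964 − 12.212839 = 1.049125
[XYZ call K=69.78]
σ√T = 0.1282·√2.6472 = 0.208584
d₁ = (ln(S/K) + (r+σ²/2)T) / (σ√T) = (ln(82.13/69.78) + (0.0754+0.1282²/2)·2.6472) / 0.208584 = (0.162956 + 0.221353) / 0.208584 = 1.842462
d₂ = d₁ − σ√T = 1.842462 − 0.208584 = 1.633878
e^{−rT} = 0.819059
N(d₁) = 0.967296,  N(d₂) = 0.948858
price = S·N(d₁) − K·e^{−rT}·N(d₂) = 79.444038 − 54.230972 = 25.213066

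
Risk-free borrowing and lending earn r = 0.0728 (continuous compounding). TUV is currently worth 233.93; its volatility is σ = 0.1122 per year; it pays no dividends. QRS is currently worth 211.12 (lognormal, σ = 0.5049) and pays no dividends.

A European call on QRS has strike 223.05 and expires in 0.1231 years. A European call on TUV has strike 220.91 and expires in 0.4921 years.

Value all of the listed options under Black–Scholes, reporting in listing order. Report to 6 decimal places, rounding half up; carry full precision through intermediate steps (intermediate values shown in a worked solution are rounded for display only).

[QRS call K=223.05]
σ√T = 0.5049·√0.1231 = 0.177147
d₁ = (ln(S/K) + (r+σ²/2)T) / (σ√T) = (ln(211.12/223.05) + (0.0728+0.5049²/2)·0.1231) / 0.177147 = (-0.054969 + 0.024652) / 0.177147 = -0.171140
d₂ = d₁ − σ√T = -0.171140 − 0.177147 = -0.348287
e^{−rT} = 0.991078
N(d₁) = 0.432057,  N(d₂) = 0.363812
price = S·N(d₁) − K·e^{−rT}·N(d₂) = 91.215823 − 80.424325 = 10.791498
[TUV call K=220.91]
σ√T = 0.1122·√0.4921 = 0.078708
d₁ = (ln(S/K) + (r+σ²/2)T) / (σ√T) = (ln(233.93/220.91) + (0.0728+0.1122²/2)·0.4921) / 0.078708 = (0.057267 + 0.038922) / 0.078708 = 1.222096
d₂ = d₁ − σ√T = 1.222096 − 0.078708 = 1.143388
e^{−rT} = 0.964809
N(d₁) = 0.889164,  N(d₂) = 0.873561
price = S·N(d₁) − K·e^{−rT}·N(d₂) = 208.002231 − 186.187367 = 21.814864

price(QRS call K=223.05) = 10.791498
price(TUV call K=220.91) = 21.814864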